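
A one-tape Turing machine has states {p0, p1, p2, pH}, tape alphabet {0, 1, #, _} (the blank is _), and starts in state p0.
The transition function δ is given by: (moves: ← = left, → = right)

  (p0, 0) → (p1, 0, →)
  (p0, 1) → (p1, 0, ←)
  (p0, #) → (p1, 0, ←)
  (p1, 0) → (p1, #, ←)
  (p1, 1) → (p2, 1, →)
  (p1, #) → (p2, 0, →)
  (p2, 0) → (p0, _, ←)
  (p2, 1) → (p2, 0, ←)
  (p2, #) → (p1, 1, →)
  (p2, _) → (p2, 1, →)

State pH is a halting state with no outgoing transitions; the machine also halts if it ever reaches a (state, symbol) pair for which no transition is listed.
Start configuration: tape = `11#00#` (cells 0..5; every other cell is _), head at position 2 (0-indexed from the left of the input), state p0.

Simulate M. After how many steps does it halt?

7

state=p0 head=2 tape=_11[#]00#   (p0,#)→(p1,0,←)
state=p1 head=1 tape=_1[1]000#   (p1,1)→(p2,1,→)
state=p2 head=2 tape=_11[0]00#   (p2,0)→(p0,_,←)
state=p0 head=1 tape=_1[1]_00#   (p0,1)→(p1,0,←)
state=p1 head=0 tape=_[1]0_00#   (p1,1)→(p2,1,→)
state=p2 head=1 tape=_1[0]_00#   (p2,0)→(p0,_,←)
state=p0 head=0 tape=_[1]__00#   (p0,1)→(p1,0,←)
state=p1 head=-1 tape=[_]0__00#
M halts after 7 transitions.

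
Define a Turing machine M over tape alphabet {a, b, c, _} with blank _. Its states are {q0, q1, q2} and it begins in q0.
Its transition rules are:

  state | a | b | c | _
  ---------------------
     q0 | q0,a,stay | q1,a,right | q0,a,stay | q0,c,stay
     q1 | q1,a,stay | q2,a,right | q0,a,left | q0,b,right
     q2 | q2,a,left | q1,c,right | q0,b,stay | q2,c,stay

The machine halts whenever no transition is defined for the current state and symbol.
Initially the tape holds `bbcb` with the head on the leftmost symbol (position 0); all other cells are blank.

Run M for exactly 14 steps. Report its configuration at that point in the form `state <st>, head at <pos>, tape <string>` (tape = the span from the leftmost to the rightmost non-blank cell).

state=q0 head=0 tape=[b]bcb___   (q0,b)→(q1,a,right)
state=q1 head=1 tape=a[b]cb___   (q1,b)→(q2,a,right)
state=q2 head=2 tape=aa[c]b___   (q2,c)→(q0,b,stay)
state=q0 head=2 tape=aa[b]b___   (q0,b)→(q1,a,right)
state=q1 head=3 tape=aaa[b]___   (q1,b)→(q2,a,right)
state=q2 head=4 tape=aaaa[_]__   (q2,_)→(q2,c,stay)
state=q2 head=4 tape=aaaa[c]__   (q2,c)→(q0,b,stay)
state=q0 head=4 tape=aaaa[b]__   (q0,b)→(q1,a,right)
state=q1 head=5 tape=aaaaa[_]_   (q1,_)→(q0,b,right)
state=q0 head=6 tape=aaaaab[_]   (q0,_)→(q0,c,stay)
state=q0 head=6 tape=aaaaab[c]   (q0,c)→(q0,a,stay)
state=q0 head=6 tape=aaaaab[a]   (q0,a)→(q0,a,stay)
state=q0 head=6 tape=aaaaab[a]   (q0,a)→(q0,a,stay)
state=q0 head=6 tape=aaaaab[a]   (q0,a)→(q0,a,stay)
state=q0 head=6 tape=aaaaab[a]
After 14 steps: state q0, head at 6, tape aaaaaba.

state q0, head at 6, tape aaaaaba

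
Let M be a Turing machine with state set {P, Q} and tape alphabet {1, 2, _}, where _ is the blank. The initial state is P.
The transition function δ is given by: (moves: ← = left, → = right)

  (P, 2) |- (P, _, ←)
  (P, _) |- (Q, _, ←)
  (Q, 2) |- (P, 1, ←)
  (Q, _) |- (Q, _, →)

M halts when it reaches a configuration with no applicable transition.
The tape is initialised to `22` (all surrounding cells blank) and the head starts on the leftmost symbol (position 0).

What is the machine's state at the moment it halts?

state=P head=0 tape=__[2]2   (P,2)→(P,_,←)
state=P head=-1 tape=_[_]_2   (P,_)→(Q,_,←)
state=Q head=-2 tape=[_]__2   (Q,_)→(Q,_,→)
state=Q head=-1 tape=_[_]_2   (Q,_)→(Q,_,→)
state=Q head=0 tape=__[_]2   (Q,_)→(Q,_,→)
state=Q head=1 tape=___[2]   (Q,2)→(P,1,←)
state=P head=0 tape=__[_]1   (P,_)→(Q,_,←)
state=Q head=-1 tape=_[_]_1   (Q,_)→(Q,_,→)
state=Q head=0 tape=__[_]1   (Q,_)→(Q,_,→)
state=Q head=1 tape=___[1]
No transition is defined for (Q, 1); M halts in state Q.

Q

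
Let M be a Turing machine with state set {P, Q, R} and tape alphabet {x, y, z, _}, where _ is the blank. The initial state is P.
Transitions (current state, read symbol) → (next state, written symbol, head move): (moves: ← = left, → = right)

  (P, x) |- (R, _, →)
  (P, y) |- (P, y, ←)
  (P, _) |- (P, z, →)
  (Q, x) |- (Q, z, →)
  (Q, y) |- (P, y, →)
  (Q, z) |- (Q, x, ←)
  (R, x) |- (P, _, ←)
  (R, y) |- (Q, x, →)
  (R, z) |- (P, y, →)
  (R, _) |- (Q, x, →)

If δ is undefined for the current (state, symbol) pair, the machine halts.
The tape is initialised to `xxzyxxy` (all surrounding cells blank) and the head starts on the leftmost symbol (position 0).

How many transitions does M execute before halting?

P | [x]xzyxxy   read x → write _, move →, go to R
R | _[x]zyxxy   read x → write _, move ←, go to P
P | [_]_zyxxy   read _ → write z, move →, go to P
P | z[_]zyxxy   read _ → write z, move →, go to P
P | zz[z]yxxy
M halts after 4 transitions.

4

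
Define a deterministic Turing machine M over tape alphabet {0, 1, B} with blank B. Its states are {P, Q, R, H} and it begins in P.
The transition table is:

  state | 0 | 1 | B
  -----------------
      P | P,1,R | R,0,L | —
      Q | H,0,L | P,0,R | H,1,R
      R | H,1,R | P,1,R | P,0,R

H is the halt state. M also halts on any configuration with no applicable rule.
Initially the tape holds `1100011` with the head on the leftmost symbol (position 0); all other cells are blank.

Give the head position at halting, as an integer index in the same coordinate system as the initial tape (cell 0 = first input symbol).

7

P | B[1]100011B   read 1 → write 0, move L, go to R
R | [B]0100011B   read B → write 0, move R, go to P
P | 0[0]100011B   read 0 → write 1, move R, go to P
P | 01[1]00011B   read 1 → write 0, move L, go to R
R | 0[1]000011B   read 1 → write 1, move R, go to P
P | 01[0]00011B   read 0 → write 1, move R, go to P
P | 011[0]0011B   read 0 → write 1, move R, go to P
P | 0111[0]011B   read 0 → write 1, move R, go to P
P | 01111[0]11B   read 0 → write 1, move R, go to P
P | 011111[1]1B   read 1 → write 0, move L, go to R
R | 01111[1]01B   read 1 → write 1, move R, go to P
P | 011111[0]1B   read 0 → write 1, move R, go to P
P | 0111111[1]B   read 1 → write 0, move L, go to R
R | 011111[1]0B   read 1 → write 1, move R, go to P
P | 0111111[0]B   read 0 → write 1, move R, go to P
P | 01111111[B]
At halt the head is at cell 7.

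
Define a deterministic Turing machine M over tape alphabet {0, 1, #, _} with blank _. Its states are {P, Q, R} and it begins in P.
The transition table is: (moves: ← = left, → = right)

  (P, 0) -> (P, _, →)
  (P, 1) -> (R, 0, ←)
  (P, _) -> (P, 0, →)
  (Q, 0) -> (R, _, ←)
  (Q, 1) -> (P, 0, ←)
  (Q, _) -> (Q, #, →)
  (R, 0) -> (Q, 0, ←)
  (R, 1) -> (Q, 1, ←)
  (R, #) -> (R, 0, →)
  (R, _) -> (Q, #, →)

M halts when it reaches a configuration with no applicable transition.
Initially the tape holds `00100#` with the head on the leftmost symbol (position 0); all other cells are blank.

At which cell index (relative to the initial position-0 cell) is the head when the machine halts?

state=P head=0 tape=[0]0100#   (P,0)→(P,_,→)
state=P head=1 tape=_[0]100#   (P,0)→(P,_,→)
state=P head=2 tape=__[1]00#   (P,1)→(R,0,←)
state=R head=1 tape=_[_]000#   (R,_)→(Q,#,→)
state=Q head=2 tape=_#[0]00#   (Q,0)→(R,_,←)
state=R head=1 tape=_[#]_00#   (R,#)→(R,0,→)
state=R head=2 tape=_0[_]00#   (R,_)→(Q,#,→)
state=Q head=3 tape=_0#[0]0#   (Q,0)→(R,_,←)
state=R head=2 tape=_0[#]_0#   (R,#)→(R,0,→)
state=R head=3 tape=_00[_]0#   (R,_)→(Q,#,→)
state=Q head=4 tape=_00#[0]#   (Q,0)→(R,_,←)
state=R head=3 tape=_00[#]_#   (R,#)→(R,0,→)
state=R head=4 tape=_000[_]#   (R,_)→(Q,#,→)
state=Q head=5 tape=_000#[#]
At halt the head is at cell 5.

5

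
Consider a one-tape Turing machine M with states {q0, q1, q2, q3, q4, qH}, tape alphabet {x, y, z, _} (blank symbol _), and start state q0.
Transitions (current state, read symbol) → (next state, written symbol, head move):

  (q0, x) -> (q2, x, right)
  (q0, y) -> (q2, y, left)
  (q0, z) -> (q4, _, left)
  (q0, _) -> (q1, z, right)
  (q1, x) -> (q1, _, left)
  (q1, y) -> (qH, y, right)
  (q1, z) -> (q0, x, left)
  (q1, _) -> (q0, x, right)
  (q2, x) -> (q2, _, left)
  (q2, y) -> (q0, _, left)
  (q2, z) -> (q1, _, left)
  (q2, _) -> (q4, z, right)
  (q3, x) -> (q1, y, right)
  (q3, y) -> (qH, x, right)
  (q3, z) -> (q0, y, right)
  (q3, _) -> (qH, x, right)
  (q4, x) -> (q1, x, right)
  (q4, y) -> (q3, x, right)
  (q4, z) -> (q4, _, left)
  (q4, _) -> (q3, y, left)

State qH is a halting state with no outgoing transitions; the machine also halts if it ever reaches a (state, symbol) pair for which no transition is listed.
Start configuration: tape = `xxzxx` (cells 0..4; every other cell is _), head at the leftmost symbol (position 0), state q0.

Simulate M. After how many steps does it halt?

25

state=q0 head=0 tape=____[x]xzxx   (q0,x)→(q2,x,right)
state=q2 head=1 tape=____x[x]zxx   (q2,x)→(q2,_,left)
state=q2 head=0 tape=____[x]_zxx   (q2,x)→(q2,_,left)
state=q2 head=-1 tape=___[_]__zxx   (q2,_)→(q4,z,right)
state=q4 head=0 tape=___z[_]_zxx   (q4,_)→(q3,y,left)
state=q3 head=-1 tape=___[z]y_zxx   (q3,z)→(q0,y,right)
state=q0 head=0 tape=___y[y]_zxx   (q0,y)→(q2,y,left)
state=q2 head=-1 tape=___[y]y_zxx   (q2,y)→(q0,_,left)
state=q0 head=-2 tape=__[_]_y_zxx   (q0,_)→(q1,z,right)
state=q1 head=-1 tape=__z[_]y_zxx   (q1,_)→(q0,x,right)
state=q0 head=0 tape=__zx[y]_zxx   (q0,y)→(q2,y,left)
state=q2 head=-1 tape=__z[x]y_zxx   (q2,x)→(q2,_,left)
state=q2 head=-2 tape=__[z]_y_zxx   (q2,z)→(q1,_,left)
state=q1 head=-3 tape=_[_]__y_zxx   (q1,_)→(q0,x,right)
state=q0 head=-2 tape=_x[_]_y_zxx   (q0,_)→(q1,z,right)
state=q1 head=-1 tape=_xz[_]y_zxx   (q1,_)→(q0,x,right)
state=q0 head=0 tape=_xzx[y]_zxx   (q0,y)→(q2,y,left)
state=q2 head=-1 tape=_xz[x]y_zxx   (q2,x)→(q2,_,left)
state=q2 head=-2 tape=_x[z]_y_zxx   (q2,z)→(q1,_,left)
state=q1 head=-3 tape=_[x]__y_zxx   (q1,x)→(q1,_,left)
state=q1 head=-4 tape=[_]___y_zxx   (q1,_)→(q0,x,right)
state=q0 head=-3 tape=x[_]__y_zxx   (q0,_)→(q1,z,right)
state=q1 head=-2 tape=xz[_]_y_zxx   (q1,_)→(q0,x,right)
state=q0 head=-1 tape=xzx[_]y_zxx   (q0,_)→(q1,z,right)
state=q1 head=0 tape=xzxz[y]_zxx   (q1,y)→(qH,y,right)
state=qH head=1 tape=xzxzy[_]zxx
M halts after 25 transitions.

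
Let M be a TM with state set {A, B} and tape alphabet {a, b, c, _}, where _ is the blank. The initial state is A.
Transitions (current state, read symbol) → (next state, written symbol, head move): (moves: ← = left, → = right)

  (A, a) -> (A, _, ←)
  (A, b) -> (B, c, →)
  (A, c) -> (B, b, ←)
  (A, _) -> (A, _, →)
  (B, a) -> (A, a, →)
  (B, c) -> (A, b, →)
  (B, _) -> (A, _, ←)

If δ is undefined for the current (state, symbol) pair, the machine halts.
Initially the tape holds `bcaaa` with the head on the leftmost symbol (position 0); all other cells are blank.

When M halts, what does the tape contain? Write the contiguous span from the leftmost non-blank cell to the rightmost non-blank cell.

bb_aa

A | [b]caaa   read b → write c, move →, go to B
B | c[c]aaa   read c → write b, move →, go to A
A | cb[a]aa   read a → write _, move ←, go to A
A | c[b]_aa   read b → write c, move →, go to B
B | cc[_]aa   read _ → write _, move ←, go to A
A | c[c]_aa   read c → write b, move ←, go to B
B | [c]b_aa   read c → write b, move →, go to A
A | b[b]_aa   read b → write c, move →, go to B
B | bc[_]aa   read _ → write _, move ←, go to A
A | b[c]_aa   read c → write b, move ←, go to B
B | [b]b_aa
The non-blank tape span at halt is bb_aa.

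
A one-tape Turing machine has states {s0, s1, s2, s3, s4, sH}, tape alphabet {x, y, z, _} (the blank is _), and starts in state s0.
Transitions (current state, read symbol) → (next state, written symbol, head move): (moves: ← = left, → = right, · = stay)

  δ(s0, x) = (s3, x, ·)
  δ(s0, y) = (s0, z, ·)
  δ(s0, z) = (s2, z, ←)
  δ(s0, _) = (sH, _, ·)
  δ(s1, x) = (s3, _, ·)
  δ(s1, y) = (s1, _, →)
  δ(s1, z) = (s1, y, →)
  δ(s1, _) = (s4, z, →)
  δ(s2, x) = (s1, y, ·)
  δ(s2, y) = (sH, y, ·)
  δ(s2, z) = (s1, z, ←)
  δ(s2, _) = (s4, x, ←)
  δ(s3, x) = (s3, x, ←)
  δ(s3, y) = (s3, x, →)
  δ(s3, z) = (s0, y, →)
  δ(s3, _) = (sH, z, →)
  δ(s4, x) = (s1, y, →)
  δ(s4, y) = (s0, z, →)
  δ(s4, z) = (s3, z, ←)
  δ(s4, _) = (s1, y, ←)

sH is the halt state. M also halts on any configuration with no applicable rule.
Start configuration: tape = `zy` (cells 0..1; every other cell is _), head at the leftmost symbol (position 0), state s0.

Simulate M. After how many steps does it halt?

state=s0 head=0 tape=____[z]y   (s0,z)→(s2,z,←)
state=s2 head=-1 tape=___[_]zy   (s2,_)→(s4,x,←)
state=s4 head=-2 tape=__[_]xzy   (s4,_)→(s1,y,←)
state=s1 head=-3 tape=_[_]yxzy   (s1,_)→(s4,z,→)
state=s4 head=-2 tape=_z[y]xzy   (s4,y)→(s0,z,→)
state=s0 head=-1 tape=_zz[x]zy   (s0,x)→(s3,x,·)
state=s3 head=-1 tape=_zz[x]zy   (s3,x)→(s3,x,←)
state=s3 head=-2 tape=_z[z]xzy   (s3,z)→(s0,y,→)
state=s0 head=-1 tape=_zy[x]zy   (s0,x)→(s3,x,·)
state=s3 head=-1 tape=_zy[x]zy   (s3,x)→(s3,x,←)
state=s3 head=-2 tape=_z[y]xzy   (s3,y)→(s3,x,→)
state=s3 head=-1 tape=_zx[x]zy   (s3,x)→(s3,x,←)
state=s3 head=-2 tape=_z[x]xzy   (s3,x)→(s3,x,←)
state=s3 head=-3 tape=_[z]xxzy   (s3,z)→(s0,y,→)
state=s0 head=-2 tape=_y[x]xzy   (s0,x)→(s3,x,·)
state=s3 head=-2 tape=_y[x]xzy   (s3,x)→(s3,x,←)
state=s3 head=-3 tape=_[y]xxzy   (s3,y)→(s3,x,→)
state=s3 head=-2 tape=_x[x]xzy   (s3,x)→(s3,x,←)
state=s3 head=-3 tape=_[x]xxzy   (s3,x)→(s3,x,←)
state=s3 head=-4 tape=[_]xxxzy   (s3,_)→(sH,z,→)
state=sH head=-3 tape=z[x]xxzy
M halts after 20 transitions.

20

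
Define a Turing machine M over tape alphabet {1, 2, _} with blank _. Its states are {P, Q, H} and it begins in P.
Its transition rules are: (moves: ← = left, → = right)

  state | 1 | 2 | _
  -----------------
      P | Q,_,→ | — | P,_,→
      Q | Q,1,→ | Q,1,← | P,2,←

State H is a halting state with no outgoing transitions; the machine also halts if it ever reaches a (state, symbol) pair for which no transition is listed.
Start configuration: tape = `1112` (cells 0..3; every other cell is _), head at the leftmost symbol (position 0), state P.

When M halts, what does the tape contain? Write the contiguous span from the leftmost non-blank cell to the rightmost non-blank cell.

P | [1]112_   read 1 → write _, move →, go to Q
Q | _[1]12_   read 1 → write 1, move →, go to Q
Q | _1[1]2_   read 1 → write 1, move →, go to Q
Q | _11[2]_   read 2 → write 1, move ←, go to Q
Q | _1[1]1_   read 1 → write 1, move →, go to Q
Q | _11[1]_   read 1 → write 1, move →, go to Q
Q | _111[_]   read _ → write 2, move ←, go to P
P | _11[1]2   read 1 → write _, move →, go to Q
Q | _11_[2]   read 2 → write 1, move ←, go to Q
Q | _11[_]1   read _ → write 2, move ←, go to P
P | _1[1]21   read 1 → write _, move →, go to Q
Q | _1_[2]1   read 2 → write 1, move ←, go to Q
Q | _1[_]11   read _ → write 2, move ←, go to P
P | _[1]211   read 1 → write _, move →, go to Q
Q | __[2]11   read 2 → write 1, move ←, go to Q
Q | _[_]111   read _ → write 2, move ←, go to P
P | [_]2111   read _ → write _, move →, go to P
P | _[2]111
The non-blank tape span at halt is 2111.

2111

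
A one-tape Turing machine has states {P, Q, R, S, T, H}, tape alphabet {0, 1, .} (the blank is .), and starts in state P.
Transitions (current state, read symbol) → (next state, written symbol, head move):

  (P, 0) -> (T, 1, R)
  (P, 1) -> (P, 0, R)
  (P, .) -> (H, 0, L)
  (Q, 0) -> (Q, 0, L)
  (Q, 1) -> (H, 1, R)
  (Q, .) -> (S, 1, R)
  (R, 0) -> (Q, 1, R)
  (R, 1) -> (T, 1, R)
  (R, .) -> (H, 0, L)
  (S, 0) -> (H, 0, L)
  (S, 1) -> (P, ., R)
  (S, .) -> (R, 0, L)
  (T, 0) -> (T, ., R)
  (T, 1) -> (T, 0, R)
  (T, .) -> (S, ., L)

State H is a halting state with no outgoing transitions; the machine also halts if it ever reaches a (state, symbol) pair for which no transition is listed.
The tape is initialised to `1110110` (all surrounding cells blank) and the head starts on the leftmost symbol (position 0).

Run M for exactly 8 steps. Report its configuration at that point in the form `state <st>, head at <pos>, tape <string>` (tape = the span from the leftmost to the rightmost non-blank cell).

state=P head=0 tape=[1]110110.   (P,1)→(P,0,R)
state=P head=1 tape=0[1]10110.   (P,1)→(P,0,R)
state=P head=2 tape=00[1]0110.   (P,1)→(P,0,R)
state=P head=3 tape=000[0]110.   (P,0)→(T,1,R)
state=T head=4 tape=0001[1]10.   (T,1)→(T,0,R)
state=T head=5 tape=00010[1]0.   (T,1)→(T,0,R)
state=T head=6 tape=000100[0].   (T,0)→(T,.,R)
state=T head=7 tape=000100.[.]   (T,.)→(S,.,L)
state=S head=6 tape=000100[.].
After 8 steps: state S, head at 6, tape 000100.

state S, head at 6, tape 000100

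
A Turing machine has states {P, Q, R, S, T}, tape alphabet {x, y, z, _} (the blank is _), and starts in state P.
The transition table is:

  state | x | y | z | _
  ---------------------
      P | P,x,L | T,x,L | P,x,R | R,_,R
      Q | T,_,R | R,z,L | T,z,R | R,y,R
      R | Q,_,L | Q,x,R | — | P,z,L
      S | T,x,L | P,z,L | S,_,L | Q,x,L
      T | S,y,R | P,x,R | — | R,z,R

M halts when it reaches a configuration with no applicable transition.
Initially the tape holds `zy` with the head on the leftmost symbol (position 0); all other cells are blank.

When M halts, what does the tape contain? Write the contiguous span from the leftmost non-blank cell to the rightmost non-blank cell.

zzzx

state=P head=0 tape=__[z]y   (P,z)→(P,x,R)
state=P head=1 tape=__x[y]   (P,y)→(T,x,L)
state=T head=0 tape=__[x]x   (T,x)→(S,y,R)
state=S head=1 tape=__y[x]   (S,x)→(T,x,L)
state=T head=0 tape=__[y]x   (T,y)→(P,x,R)
state=P head=1 tape=__x[x]   (P,x)→(P,x,L)
state=P head=0 tape=__[x]x   (P,x)→(P,x,L)
state=P head=-1 tape=_[_]xx   (P,_)→(R,_,R)
state=R head=0 tape=__[x]x   (R,x)→(Q,_,L)
state=Q head=-1 tape=_[_]_x   (Q,_)→(R,y,R)
state=R head=0 tape=_y[_]x   (R,_)→(P,z,L)
state=P head=-1 tape=_[y]zx   (P,y)→(T,x,L)
state=T head=-2 tape=[_]xzx   (T,_)→(R,z,R)
state=R head=-1 tape=z[x]zx   (R,x)→(Q,_,L)
state=Q head=-2 tape=[z]_zx   (Q,z)→(T,z,R)
state=T head=-1 tape=z[_]zx   (T,_)→(R,z,R)
state=R head=0 tape=zz[z]x
The non-blank tape span at halt is zzzx.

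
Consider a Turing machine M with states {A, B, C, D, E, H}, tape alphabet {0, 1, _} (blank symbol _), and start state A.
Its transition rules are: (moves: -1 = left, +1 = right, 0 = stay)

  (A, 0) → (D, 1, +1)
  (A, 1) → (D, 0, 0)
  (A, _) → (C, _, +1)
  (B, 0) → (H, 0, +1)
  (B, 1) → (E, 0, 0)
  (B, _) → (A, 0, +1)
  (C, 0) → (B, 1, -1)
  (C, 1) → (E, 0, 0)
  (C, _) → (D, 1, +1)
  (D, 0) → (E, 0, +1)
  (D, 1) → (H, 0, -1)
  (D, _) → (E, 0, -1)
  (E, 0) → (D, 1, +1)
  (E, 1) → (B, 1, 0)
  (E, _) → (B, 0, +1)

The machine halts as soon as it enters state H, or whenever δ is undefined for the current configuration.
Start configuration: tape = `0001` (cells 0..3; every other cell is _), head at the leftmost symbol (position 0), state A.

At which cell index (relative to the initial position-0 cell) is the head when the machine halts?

2

A | [0]001   read 0 → write 1, move +1, go to D
D | 1[0]01   read 0 → write 0, move +1, go to E
E | 10[0]1   read 0 → write 1, move +1, go to D
D | 101[1]   read 1 → write 0, move -1, go to H
H | 10[1]0
At halt the head is at cell 2.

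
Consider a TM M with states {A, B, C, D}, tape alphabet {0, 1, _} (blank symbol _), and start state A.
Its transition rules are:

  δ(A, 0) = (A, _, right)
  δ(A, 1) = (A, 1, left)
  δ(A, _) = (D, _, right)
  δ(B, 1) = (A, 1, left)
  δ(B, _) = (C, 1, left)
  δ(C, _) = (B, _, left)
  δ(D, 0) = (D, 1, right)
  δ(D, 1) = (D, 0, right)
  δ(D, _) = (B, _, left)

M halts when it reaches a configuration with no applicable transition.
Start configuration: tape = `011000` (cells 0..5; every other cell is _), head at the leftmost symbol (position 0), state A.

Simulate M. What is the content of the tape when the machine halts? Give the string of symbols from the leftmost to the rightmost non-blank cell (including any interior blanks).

0_000

state=A head=0 tape=[0]11000_   (A,0)→(A,_,right)
state=A head=1 tape=_[1]1000_   (A,1)→(A,1,left)
state=A head=0 tape=[_]11000_   (A,_)→(D,_,right)
state=D head=1 tape=_[1]1000_   (D,1)→(D,0,right)
state=D head=2 tape=_0[1]000_   (D,1)→(D,0,right)
state=D head=3 tape=_00[0]00_   (D,0)→(D,1,right)
state=D head=4 tape=_001[0]0_   (D,0)→(D,1,right)
state=D head=5 tape=_0011[0]_   (D,0)→(D,1,right)
state=D head=6 tape=_00111[_]   (D,_)→(B,_,left)
state=B head=5 tape=_0011[1]_   (B,1)→(A,1,left)
state=A head=4 tape=_001[1]1_   (A,1)→(A,1,left)
state=A head=3 tape=_00[1]11_   (A,1)→(A,1,left)
state=A head=2 tape=_0[0]111_   (A,0)→(A,_,right)
state=A head=3 tape=_0_[1]11_   (A,1)→(A,1,left)
state=A head=2 tape=_0[_]111_   (A,_)→(D,_,right)
state=D head=3 tape=_0_[1]11_   (D,1)→(D,0,right)
state=D head=4 tape=_0_0[1]1_   (D,1)→(D,0,right)
state=D head=5 tape=_0_00[1]_   (D,1)→(D,0,right)
state=D head=6 tape=_0_000[_]   (D,_)→(B,_,left)
state=B head=5 tape=_0_00[0]_
The non-blank tape span at halt is 0_000.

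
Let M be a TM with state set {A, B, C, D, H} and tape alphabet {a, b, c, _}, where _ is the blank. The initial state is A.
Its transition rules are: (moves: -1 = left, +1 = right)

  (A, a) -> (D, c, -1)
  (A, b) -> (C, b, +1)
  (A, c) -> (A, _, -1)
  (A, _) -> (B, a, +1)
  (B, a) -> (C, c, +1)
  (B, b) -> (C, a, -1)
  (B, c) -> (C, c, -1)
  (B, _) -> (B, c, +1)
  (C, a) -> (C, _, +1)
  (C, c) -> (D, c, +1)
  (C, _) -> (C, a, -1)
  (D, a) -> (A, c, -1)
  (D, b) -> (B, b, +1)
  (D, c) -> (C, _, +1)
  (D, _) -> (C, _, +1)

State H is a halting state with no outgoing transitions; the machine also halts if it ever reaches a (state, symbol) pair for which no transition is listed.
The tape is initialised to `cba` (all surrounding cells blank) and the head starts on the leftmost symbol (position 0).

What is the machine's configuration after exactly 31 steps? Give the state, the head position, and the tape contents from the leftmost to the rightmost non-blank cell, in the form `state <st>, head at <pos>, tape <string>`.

A | __[c]ba_   read c → write _, move -1, go to A
A | _[_]_ba_   read _ → write a, move +1, go to B
B | _a[_]ba_   read _ → write c, move +1, go to B
B | _ac[b]a_   read b → write a, move -1, go to C
C | _a[c]aa_   read c → write c, move +1, go to D
D | _ac[a]a_   read a → write c, move -1, go to A
A | _a[c]ca_   read c → write _, move -1, go to A
A | _[a]_ca_   read a → write c, move -1, go to D
D | [_]c_ca_   read _ → write _, move +1, go to C
C | _[c]_ca_   read c → write c, move +1, go to D
D | _c[_]ca_   read _ → write _, move +1, go to C
C | _c_[c]a_   read c → write c, move +1, go to D
D | _c_c[a]_   read a → write c, move -1, go to A
A | _c_[c]c_   read c → write _, move -1, go to A
A | _c[_]_c_   read _ → write a, move +1, go to B
B | _ca[_]c_   read _ → write c, move +1, go to B
B | _cac[c]_   read c → write c, move -1, go to C
C | _ca[c]c_   read c → write c, move +1, go to D
D | _cac[c]_   read c → write _, move +1, go to C
C | _cac_[_]   read _ → write a, move -1, go to C
C | _cac[_]a   read _ → write a, move -1, go to C
C | _ca[c]aa   read c → write c, move +1, go to D
D | _cac[a]a   read a → write c, move -1, go to A
A | _ca[c]ca   read c → write _, move -1, go to A
A | _c[a]_ca   read a → write c, move -1, go to D
D | _[c]c_ca   read c → write _, move +1, go to C
C | __[c]_ca   read c → write c, move +1, go to D
D | __c[_]ca   read _ → write _, move +1, go to C
C | __c_[c]a   read c → write c, move +1, go to D
D | __c_c[a]   read a → write c, move -1, go to A
A | __c_[c]c   read c → write _, move -1, go to A
A | __c[_]_c
After 31 steps: state A, head at 1, tape c__c.

state A, head at 1, tape c__c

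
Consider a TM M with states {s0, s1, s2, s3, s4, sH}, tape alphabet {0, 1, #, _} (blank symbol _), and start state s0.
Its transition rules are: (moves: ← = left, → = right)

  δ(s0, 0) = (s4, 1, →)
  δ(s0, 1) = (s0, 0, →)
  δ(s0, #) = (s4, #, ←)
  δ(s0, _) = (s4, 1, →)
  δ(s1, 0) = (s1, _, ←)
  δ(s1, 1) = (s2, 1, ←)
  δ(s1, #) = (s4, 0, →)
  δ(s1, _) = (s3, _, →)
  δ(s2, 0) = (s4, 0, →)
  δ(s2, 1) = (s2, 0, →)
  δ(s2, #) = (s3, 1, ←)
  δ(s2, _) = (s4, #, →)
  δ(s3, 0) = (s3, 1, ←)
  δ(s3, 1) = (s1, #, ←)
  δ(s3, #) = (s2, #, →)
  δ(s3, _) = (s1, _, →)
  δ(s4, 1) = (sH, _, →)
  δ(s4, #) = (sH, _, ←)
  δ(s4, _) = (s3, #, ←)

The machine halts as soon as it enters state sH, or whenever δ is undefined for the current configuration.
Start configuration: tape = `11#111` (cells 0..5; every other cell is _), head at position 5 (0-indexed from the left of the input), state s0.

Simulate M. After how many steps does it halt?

s0 | 11#11[1]__   read 1 → write 0, move →, go to s0
s0 | 11#110[_]_   read _ → write 1, move →, go to s4
s4 | 11#1101[_]   read _ → write #, move ←, go to s3
s3 | 11#110[1]#   read 1 → write #, move ←, go to s1
s1 | 11#11[0]##   read 0 → write _, move ←, go to s1
s1 | 11#1[1]_##   read 1 → write 1, move ←, go to s2
s2 | 11#[1]1_##   read 1 → write 0, move →, go to s2
s2 | 11#0[1]_##   read 1 → write 0, move →, go to s2
s2 | 11#00[_]##   read _ → write #, move →, go to s4
s4 | 11#00#[#]#   read # → write _, move ←, go to sH
sH | 11#00[#]_#
M halts after 10 transitions.

10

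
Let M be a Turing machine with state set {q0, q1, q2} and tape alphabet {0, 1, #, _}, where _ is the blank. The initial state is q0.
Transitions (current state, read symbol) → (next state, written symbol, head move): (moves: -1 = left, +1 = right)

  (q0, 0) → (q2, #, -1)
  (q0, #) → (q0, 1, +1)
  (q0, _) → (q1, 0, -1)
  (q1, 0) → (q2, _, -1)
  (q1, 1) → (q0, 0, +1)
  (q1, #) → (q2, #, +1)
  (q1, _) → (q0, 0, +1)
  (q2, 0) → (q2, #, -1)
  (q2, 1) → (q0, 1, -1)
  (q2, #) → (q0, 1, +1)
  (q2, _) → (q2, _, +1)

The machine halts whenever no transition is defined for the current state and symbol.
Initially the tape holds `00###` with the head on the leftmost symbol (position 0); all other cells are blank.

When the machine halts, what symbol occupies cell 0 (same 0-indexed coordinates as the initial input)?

1

q0 | ___[0]0###   read 0 → write #, move -1, go to q2
q2 | __[_]#0###   read _ → write _, move +1, go to q2
q2 | ___[#]0###   read # → write 1, move +1, go to q0
q0 | ___1[0]###   read 0 → write #, move -1, go to q2
q2 | ___[1]####   read 1 → write 1, move -1, go to q0
q0 | __[_]1####   read _ → write 0, move -1, go to q1
q1 | _[_]01####   read _ → write 0, move +1, go to q0
q0 | _0[0]1####   read 0 → write #, move -1, go to q2
q2 | _[0]#1####   read 0 → write #, move -1, go to q2
q2 | [_]##1####   read _ → write _, move +1, go to q2
q2 | _[#]#1####   read # → write 1, move +1, go to q0
q0 | _1[#]1####   read # → write 1, move +1, go to q0
q0 | _11[1]####
Cell 0 holds 1 when M halts.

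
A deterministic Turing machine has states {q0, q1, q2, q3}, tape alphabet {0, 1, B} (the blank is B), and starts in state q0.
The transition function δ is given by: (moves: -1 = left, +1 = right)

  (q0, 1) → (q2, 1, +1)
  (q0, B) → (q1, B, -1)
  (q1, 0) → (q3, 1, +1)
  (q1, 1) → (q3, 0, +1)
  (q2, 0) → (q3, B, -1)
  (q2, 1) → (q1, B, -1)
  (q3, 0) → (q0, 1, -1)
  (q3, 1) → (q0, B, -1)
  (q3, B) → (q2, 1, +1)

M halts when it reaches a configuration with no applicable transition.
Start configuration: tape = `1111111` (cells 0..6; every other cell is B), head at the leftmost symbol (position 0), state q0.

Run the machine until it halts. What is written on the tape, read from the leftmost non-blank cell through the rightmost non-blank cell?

0000001

state=q0 head=0 tape=[1]111111B   (q0,1)→(q2,1,+1)
state=q2 head=1 tape=1[1]11111B   (q2,1)→(q1,B,-1)
state=q1 head=0 tape=[1]B11111B   (q1,1)→(q3,0,+1)
state=q3 head=1 tape=0[B]11111B   (q3,B)→(q2,1,+1)
state=q2 head=2 tape=01[1]1111B   (q2,1)→(q1,B,-1)
state=q1 head=1 tape=0[1]B1111B   (q1,1)→(q3,0,+1)
state=q3 head=2 tape=00[B]1111B   (q3,B)→(q2,1,+1)
state=q2 head=3 tape=001[1]111B   (q2,1)→(q1,B,-1)
state=q1 head=2 tape=00[1]B111B   (q1,1)→(q3,0,+1)
state=q3 head=3 tape=000[B]111B   (q3,B)→(q2,1,+1)
state=q2 head=4 tape=0001[1]11B   (q2,1)→(q1,B,-1)
state=q1 head=3 tape=000[1]B11B   (q1,1)→(q3,0,+1)
state=q3 head=4 tape=0000[B]11B   (q3,B)→(q2,1,+1)
state=q2 head=5 tape=00001[1]1B   (q2,1)→(q1,B,-1)
state=q1 head=4 tape=0000[1]B1B   (q1,1)→(q3,0,+1)
state=q3 head=5 tape=00000[B]1B   (q3,B)→(q2,1,+1)
state=q2 head=6 tape=000001[1]B   (q2,1)→(q1,B,-1)
state=q1 head=5 tape=00000[1]BB   (q1,1)→(q3,0,+1)
state=q3 head=6 tape=000000[B]B   (q3,B)→(q2,1,+1)
state=q2 head=7 tape=0000001[B]
The non-blank tape span at halt is 0000001.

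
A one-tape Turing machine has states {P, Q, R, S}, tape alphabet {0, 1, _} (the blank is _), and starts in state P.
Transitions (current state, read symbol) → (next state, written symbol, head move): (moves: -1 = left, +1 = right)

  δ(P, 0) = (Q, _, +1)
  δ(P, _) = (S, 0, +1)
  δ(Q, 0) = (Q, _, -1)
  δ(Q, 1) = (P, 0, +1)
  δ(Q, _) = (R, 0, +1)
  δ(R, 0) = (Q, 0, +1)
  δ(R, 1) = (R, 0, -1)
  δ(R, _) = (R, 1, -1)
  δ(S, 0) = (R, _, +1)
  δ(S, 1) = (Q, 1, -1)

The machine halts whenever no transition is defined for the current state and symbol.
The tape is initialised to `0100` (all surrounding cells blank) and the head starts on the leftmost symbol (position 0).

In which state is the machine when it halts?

state=P head=0 tape=[0]100__   (P,0)→(Q,_,+1)
state=Q head=1 tape=_[1]00__   (Q,1)→(P,0,+1)
state=P head=2 tape=_0[0]0__   (P,0)→(Q,_,+1)
state=Q head=3 tape=_0_[0]__   (Q,0)→(Q,_,-1)
state=Q head=2 tape=_0[_]___   (Q,_)→(R,0,+1)
state=R head=3 tape=_00[_]__   (R,_)→(R,1,-1)
state=R head=2 tape=_0[0]1__   (R,0)→(Q,0,+1)
state=Q head=3 tape=_00[1]__   (Q,1)→(P,0,+1)
state=P head=4 tape=_000[_]_   (P,_)→(S,0,+1)
state=S head=5 tape=_0000[_]
No transition is defined for (S, _); M halts in state S.

S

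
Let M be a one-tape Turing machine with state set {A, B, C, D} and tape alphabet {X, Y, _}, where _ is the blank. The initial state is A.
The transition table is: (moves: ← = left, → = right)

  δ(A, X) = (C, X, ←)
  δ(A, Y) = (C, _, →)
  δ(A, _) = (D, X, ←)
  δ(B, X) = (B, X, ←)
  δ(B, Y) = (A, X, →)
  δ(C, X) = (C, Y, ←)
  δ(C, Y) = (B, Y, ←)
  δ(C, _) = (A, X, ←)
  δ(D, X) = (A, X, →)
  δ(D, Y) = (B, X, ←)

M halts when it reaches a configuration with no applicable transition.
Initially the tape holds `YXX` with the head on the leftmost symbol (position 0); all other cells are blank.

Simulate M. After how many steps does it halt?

4

state=A head=0 tape=__[Y]XX   (A,Y)→(C,_,→)
state=C head=1 tape=___[X]X   (C,X)→(C,Y,←)
state=C head=0 tape=__[_]YX   (C,_)→(A,X,←)
state=A head=-1 tape=_[_]XYX   (A,_)→(D,X,←)
state=D head=-2 tape=[_]XXYX
M halts after 4 transitions.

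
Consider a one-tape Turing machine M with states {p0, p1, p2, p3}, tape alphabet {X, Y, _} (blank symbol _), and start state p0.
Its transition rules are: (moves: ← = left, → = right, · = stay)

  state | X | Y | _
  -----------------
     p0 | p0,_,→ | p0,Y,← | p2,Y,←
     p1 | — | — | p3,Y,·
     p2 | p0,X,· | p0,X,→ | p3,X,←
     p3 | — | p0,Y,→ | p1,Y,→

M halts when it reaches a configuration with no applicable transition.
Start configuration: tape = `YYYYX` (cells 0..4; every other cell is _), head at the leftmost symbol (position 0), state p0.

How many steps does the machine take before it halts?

4

state=p0 head=0 tape=___[Y]YYYX   (p0,Y)→(p0,Y,←)
state=p0 head=-1 tape=__[_]YYYYX   (p0,_)→(p2,Y,←)
state=p2 head=-2 tape=_[_]YYYYYX   (p2,_)→(p3,X,←)
state=p3 head=-3 tape=[_]XYYYYYX   (p3,_)→(p1,Y,→)
state=p1 head=-2 tape=Y[X]YYYYYX
M halts after 4 transitions.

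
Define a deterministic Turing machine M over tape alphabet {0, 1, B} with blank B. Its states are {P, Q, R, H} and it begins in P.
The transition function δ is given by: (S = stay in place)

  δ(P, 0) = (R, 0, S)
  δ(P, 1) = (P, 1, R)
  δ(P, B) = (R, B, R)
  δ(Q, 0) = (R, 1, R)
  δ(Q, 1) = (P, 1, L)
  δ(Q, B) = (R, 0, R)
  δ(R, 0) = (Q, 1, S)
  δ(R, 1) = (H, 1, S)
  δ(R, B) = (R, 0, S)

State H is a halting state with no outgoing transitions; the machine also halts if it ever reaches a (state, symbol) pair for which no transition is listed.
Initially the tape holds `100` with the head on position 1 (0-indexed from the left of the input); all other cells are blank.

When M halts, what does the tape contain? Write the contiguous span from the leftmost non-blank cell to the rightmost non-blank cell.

P | 1[0]0BB   read 0 → write 0, move S, go to R
R | 1[0]0BB   read 0 → write 1, move S, go to Q
Q | 1[1]0BB   read 1 → write 1, move L, go to P
P | [1]10BB   read 1 → write 1, move R, go to P
P | 1[1]0BB   read 1 → write 1, move R, go to P
P | 11[0]BB   read 0 → write 0, move S, go to R
R | 11[0]BB   read 0 → write 1, move S, go to Q
Q | 11[1]BB   read 1 → write 1, move L, go to P
P | 1[1]1BB   read 1 → write 1, move R, go to P
P | 11[1]BB   read 1 → write 1, move R, go to P
P | 111[B]B   read B → write B, move R, go to R
R | 111B[B]   read B → write 0, move S, go to R
R | 111B[0]   read 0 → write 1, move S, go to Q
Q | 111B[1]   read 1 → write 1, move L, go to P
P | 111[B]1   read B → write B, move R, go to R
R | 111B[1]   read 1 → write 1, move S, go to H
H | 111B[1]
The non-blank tape span at halt is 111B1.

111B1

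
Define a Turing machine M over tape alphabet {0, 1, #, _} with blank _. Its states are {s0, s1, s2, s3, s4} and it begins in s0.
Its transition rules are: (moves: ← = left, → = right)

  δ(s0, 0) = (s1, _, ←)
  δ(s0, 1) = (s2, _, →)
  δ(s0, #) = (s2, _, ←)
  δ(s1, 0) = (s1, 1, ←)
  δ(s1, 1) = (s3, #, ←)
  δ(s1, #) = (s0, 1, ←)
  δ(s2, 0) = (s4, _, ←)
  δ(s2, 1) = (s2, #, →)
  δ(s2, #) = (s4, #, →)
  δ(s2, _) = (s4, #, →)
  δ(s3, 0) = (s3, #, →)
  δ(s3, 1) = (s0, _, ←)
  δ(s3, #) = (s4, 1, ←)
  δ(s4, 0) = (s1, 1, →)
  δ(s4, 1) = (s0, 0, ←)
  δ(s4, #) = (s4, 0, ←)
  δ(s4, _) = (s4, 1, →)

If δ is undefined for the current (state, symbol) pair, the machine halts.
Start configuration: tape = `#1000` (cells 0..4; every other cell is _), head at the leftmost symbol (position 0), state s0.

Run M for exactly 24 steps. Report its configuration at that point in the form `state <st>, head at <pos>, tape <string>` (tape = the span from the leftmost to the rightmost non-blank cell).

s0 | __[#]1000   read # → write _, move ←, go to s2
s2 | _[_]_1000   read _ → write #, move →, go to s4
s4 | _#[_]1000   read _ → write 1, move →, go to s4
s4 | _#1[1]000   read 1 → write 0, move ←, go to s0
s0 | _#[1]0000   read 1 → write _, move →, go to s2
s2 | _#_[0]000   read 0 → write _, move ←, go to s4
s4 | _#[_]_000   read _ → write 1, move →, go to s4
s4 | _#1[_]000   read _ → write 1, move →, go to s4
s4 | _#11[0]00   read 0 → write 1, move →, go to s1
s1 | _#111[0]0   read 0 → write 1, move ←, go to s1
s1 | _#11[1]10   read 1 → write #, move ←, go to s3
s3 | _#1[1]#10   read 1 → write _, move ←, go to s0
s0 | _#[1]_#10   read 1 → write _, move →, go to s2
s2 | _#_[_]#10   read _ → write #, move →, go to s4
s4 | _#_#[#]10   read # → write 0, move ←, go to s4
s4 | _#_[#]010   read # → write 0, move ←, go to s4
s4 | _#[_]0010   read _ → write 1, move →, go to s4
s4 | _#1[0]010   read 0 → write 1, move →, go to s1
s1 | _#11[0]10   read 0 → write 1, move ←, go to s1
s1 | _#1[1]110   read 1 → write #, move ←, go to s3
s3 | _#[1]#110   read 1 → write _, move ←, go to s0
s0 | _[#]_#110   read # → write _, move ←, go to s2
s2 | [_]__#110   read _ → write #, move →, go to s4
s4 | #[_]_#110   read _ → write 1, move →, go to s4
s4 | #1[_]#110
After 24 steps: state s4, head at 0, tape #1_#110.

state s4, head at 0, tape #1_#110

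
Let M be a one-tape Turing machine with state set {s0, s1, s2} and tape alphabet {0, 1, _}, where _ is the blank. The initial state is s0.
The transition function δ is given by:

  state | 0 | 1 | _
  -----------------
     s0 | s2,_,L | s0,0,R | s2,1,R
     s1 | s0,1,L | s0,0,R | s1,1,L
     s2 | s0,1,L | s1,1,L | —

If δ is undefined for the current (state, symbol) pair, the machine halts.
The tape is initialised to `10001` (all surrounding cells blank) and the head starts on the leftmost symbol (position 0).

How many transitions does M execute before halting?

s0 | __[1]0001   read 1 → write 0, move R, go to s0
s0 | __0[0]001   read 0 → write _, move L, go to s2
s2 | __[0]_001   read 0 → write 1, move L, go to s0
s0 | _[_]1_001   read _ → write 1, move R, go to s2
s2 | _1[1]_001   read 1 → write 1, move L, go to s1
s1 | _[1]1_001   read 1 → write 0, move R, go to s0
s0 | _0[1]_001   read 1 → write 0, move R, go to s0
s0 | _00[_]001   read _ → write 1, move R, go to s2
s2 | _001[0]01   read 0 → write 1, move L, go to s0
s0 | _00[1]101   read 1 → write 0, move R, go to s0
s0 | _000[1]01   read 1 → write 0, move R, go to s0
s0 | _0000[0]1   read 0 → write _, move L, go to s2
s2 | _000[0]_1   read 0 → write 1, move L, go to s0
s0 | _00[0]1_1   read 0 → write _, move L, go to s2
s2 | _0[0]_1_1   read 0 → write 1, move L, go to s0
s0 | _[0]1_1_1   read 0 → write _, move L, go to s2
s2 | [_]_1_1_1
M halts after 16 transitions.

16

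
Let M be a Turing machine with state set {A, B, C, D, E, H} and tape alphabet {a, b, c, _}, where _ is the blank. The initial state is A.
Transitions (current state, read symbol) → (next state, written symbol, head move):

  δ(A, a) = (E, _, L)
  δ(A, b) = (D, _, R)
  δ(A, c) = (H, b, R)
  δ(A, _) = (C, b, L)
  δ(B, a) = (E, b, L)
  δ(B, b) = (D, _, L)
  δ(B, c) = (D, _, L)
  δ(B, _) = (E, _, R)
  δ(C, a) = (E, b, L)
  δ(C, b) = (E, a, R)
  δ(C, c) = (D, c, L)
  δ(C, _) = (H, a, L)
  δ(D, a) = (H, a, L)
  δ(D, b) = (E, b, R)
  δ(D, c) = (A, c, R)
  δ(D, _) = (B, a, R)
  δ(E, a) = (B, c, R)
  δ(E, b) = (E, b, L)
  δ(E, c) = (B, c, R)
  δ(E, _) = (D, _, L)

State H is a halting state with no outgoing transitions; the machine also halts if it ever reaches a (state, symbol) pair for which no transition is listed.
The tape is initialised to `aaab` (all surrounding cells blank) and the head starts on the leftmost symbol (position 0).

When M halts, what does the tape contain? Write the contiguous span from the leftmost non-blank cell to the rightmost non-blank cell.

A | __[a]aab   read a → write _, move L, go to E
E | _[_]_aab   read _ → write _, move L, go to D
D | [_]__aab   read _ → write a, move R, go to B
B | a[_]_aab   read _ → write _, move R, go to E
E | a_[_]aab   read _ → write _, move L, go to D
D | a[_]_aab   read _ → write a, move R, go to B
B | aa[_]aab   read _ → write _, move R, go to E
E | aa_[a]ab   read a → write c, move R, go to B
B | aa_c[a]b   read a → write b, move L, go to E
E | aa_[c]bb   read c → write c, move R, go to B
B | aa_c[b]b   read b → write _, move L, go to D
D | aa_[c]_b   read c → write c, move R, go to A
A | aa_c[_]b   read _ → write b, move L, go to C
C | aa_[c]bb   read c → write c, move L, go to D
D | aa[_]cbb   read _ → write a, move R, go to B
B | aaa[c]bb   read c → write _, move L, go to D
D | aa[a]_bb   read a → write a, move L, go to H
H | a[a]a_bb
The non-blank tape span at halt is aaa_bb.

aaa_bb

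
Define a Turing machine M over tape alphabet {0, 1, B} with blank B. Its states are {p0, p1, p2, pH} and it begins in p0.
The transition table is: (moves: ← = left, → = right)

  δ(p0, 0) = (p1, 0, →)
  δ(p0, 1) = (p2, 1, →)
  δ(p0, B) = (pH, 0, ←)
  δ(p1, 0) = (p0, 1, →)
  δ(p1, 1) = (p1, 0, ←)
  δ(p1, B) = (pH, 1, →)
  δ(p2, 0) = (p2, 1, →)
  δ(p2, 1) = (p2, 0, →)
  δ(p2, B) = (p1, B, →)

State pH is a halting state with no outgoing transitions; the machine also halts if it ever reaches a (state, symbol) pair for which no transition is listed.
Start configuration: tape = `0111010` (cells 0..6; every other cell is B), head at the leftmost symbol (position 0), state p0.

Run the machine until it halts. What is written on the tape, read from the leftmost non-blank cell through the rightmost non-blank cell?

state=p0 head=0 tape=[0]111010BBB   (p0,0)→(p1,0,→)
state=p1 head=1 tape=0[1]11010BBB   (p1,1)→(p1,0,←)
state=p1 head=0 tape=[0]011010BBB   (p1,0)→(p0,1,→)
state=p0 head=1 tape=1[0]11010BBB   (p0,0)→(p1,0,→)
state=p1 head=2 tape=10[1]1010BBB   (p1,1)→(p1,0,←)
state=p1 head=1 tape=1[0]01010BBB   (p1,0)→(p0,1,→)
state=p0 head=2 tape=11[0]1010BBB   (p0,0)→(p1,0,→)
state=p1 head=3 tape=110[1]010BBB   (p1,1)→(p1,0,←)
state=p1 head=2 tape=11[0]0010BBB   (p1,0)→(p0,1,→)
state=p0 head=3 tape=111[0]010BBB   (p0,0)→(p1,0,→)
state=p1 head=4 tape=1110[0]10BBB   (p1,0)→(p0,1,→)
state=p0 head=5 tape=11101[1]0BBB   (p0,1)→(p2,1,→)
state=p2 head=6 tape=111011[0]BBB   (p2,0)→(p2,1,→)
state=p2 head=7 tape=1110111[B]BB   (p2,B)→(p1,B,→)
state=p1 head=8 tape=1110111B[B]B   (p1,B)→(pH,1,→)
state=pH head=9 tape=1110111B1[B]
The non-blank tape span at halt is 1110111B1.

1110111B1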